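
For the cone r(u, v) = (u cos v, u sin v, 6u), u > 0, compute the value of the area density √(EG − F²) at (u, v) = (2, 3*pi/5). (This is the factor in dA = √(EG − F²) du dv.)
√(EG − F²)|_{(2, 3*pi/5)} = 2*sqrt(37)

E = 37, F = 0, G = u^2, so EG − F² = 37*u^2. Taking the positive square root: √(EG − F²) = sqrt(37)*Abs(u). At (u, v) = (2, 3*pi/5): 2*sqrt(37).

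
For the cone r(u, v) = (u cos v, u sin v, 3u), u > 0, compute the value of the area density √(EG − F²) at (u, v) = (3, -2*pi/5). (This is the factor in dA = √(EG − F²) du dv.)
√(EG − F²)|_{(3, -2*pi/5)} = 3*sqrt(10)

E = 10, F = 0, G = u^2, so EG − F² = 10*u^2. Taking the positive square root: √(EG − F²) = sqrt(10)*Abs(u). At (u, v) = (3, -2*pi/5): 3*sqrt(10).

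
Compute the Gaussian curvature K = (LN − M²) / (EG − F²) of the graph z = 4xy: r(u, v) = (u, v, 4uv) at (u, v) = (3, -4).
K = -16/160801

Coefficients of the first fundamental form: E = 16*v^2 + 1, F = 16*u*v, G = 16*u^2 + 1.
Coefficients of the second fundamental form: L = 0, M = 4/sqrt(16*u^2 + 16*v^2 + 1), N = 0.
Assemble K = (LN − M²)/(EG − F²) = -16/(256*u^4 + 512*u^2*v^2 + 32*u^2 + 256*v^4 + 32*v^2 + 1). At (u, v) = (3, -4): K = -16/160801.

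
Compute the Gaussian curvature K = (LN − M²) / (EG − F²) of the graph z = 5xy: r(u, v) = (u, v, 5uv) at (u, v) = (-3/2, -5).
K = -400/7447441

Coefficients of the first fundamental form: E = 25*v^2 + 1, F = 25*u*v, G = 25*u^2 + 1.
Coefficients of the second fundamental form: L = 0, M = 5/sqrt(25*u^2 + 25*v^2 + 1), N = 0.
Assemble K = (LN − M²)/(EG − F²) = -25/(625*u^4 + 1250*u^2*v^2 + 50*u^2 + 625*v^4 + 50*v^2 + 1). At (u, v) = (-3/2, -5): K = -400/7447441.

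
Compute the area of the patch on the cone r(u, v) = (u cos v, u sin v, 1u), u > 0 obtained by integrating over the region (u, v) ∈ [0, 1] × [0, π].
Area = sqrt(2)*pi/2

Area = ∫∫ √(EG − F²) du dv with √(EG − F²) = sqrt(2)*Abs(u). Integrating over [0, 1] × [0, π] gives sqrt(2)*pi/2.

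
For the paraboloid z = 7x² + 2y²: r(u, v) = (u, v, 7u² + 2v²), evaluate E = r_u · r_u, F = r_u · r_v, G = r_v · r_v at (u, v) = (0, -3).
E = 1;  F = 0;  G = 145

Partials: r_u = (1, 0, 14*u), r_v = (0, 1, 4*v). As functions of (u, v):
  E = r_u · r_u = 196*u^2 + 1,
  F = r_u · r_v = 56*u*v,
  G = r_v · r_v = 16*v^2 + 1.
Evaluating at (u, v) = (0, -3): E = 1, F = 0, G = 145.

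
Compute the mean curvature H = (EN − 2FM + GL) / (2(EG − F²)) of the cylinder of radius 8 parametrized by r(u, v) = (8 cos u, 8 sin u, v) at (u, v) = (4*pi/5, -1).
H = -1/16

With E = 64, F = 0, G = 1, L = -8, M = 0, N = 0, assemble
  H = (EN − 2FM + GL) / (2(EG − F²)) = -1/16.
At (u, v) = (4*pi/5, -1): H = -1/16.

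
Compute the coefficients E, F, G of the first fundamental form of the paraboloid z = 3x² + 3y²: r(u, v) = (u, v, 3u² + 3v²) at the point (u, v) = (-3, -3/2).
E = 325;  F = 162;  G = 82

Partials: r_u = (1, 0, 6*u), r_v = (0, 1, 6*v). As functions of (u, v):
  E = r_u · r_u = 36*u^2 + 1,
  F = r_u · r_v = 36*u*v,
  G = r_v · r_v = 36*v^2 + 1.
Evaluating at (u, v) = (-3, -3/2): E = 325, F = 162, G = 82.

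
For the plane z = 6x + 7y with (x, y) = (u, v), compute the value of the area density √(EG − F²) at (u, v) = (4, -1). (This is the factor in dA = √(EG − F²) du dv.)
√(EG − F²)|_{(4, -1)} = sqrt(86)

E = 37, F = 42, G = 50, so EG − F² = 86. Taking the positive square root: √(EG − F²) = sqrt(86). At (u, v) = (4, -1): sqrt(86).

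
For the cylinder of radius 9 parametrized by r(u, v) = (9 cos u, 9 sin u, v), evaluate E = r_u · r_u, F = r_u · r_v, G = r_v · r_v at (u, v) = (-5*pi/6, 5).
E = 81;  F = 0;  G = 1

Partials: r_u = (-9*sin(u), 9*cos(u), 0), r_v = (0, 0, 1). As functions of (u, v):
  E = r_u · r_u = 81,
  F = r_u · r_v = 0,
  G = r_v · r_v = 1.
Evaluating at (u, v) = (-5*pi/6, 5): E = 81, F = 0, G = 1.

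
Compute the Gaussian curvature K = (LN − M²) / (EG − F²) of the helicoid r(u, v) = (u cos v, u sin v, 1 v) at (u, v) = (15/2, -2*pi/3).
K = -16/52441

Coefficients of the first fundamental form: E = 1, F = 0, G = u^2 + 1.
Coefficients of the second fundamental form: L = 0, M = -1/sqrt(u^2 + 1), N = 0.
Assemble K = (LN − M²)/(EG − F²) = -1/(u^2 + 1)^2. At (u, v) = (15/2, -2*pi/3): K = -16/52441.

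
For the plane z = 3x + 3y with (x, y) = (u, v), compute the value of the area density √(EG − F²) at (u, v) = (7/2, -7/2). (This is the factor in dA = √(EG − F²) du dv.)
√(EG − F²)|_{(7/2, -7/2)} = sqrt(19)

E = 10, F = 9, G = 10, so EG − F² = 19. Taking the positive square root: √(EG − F²) = sqrt(19). At (u, v) = (7/2, -7/2): sqrt(19).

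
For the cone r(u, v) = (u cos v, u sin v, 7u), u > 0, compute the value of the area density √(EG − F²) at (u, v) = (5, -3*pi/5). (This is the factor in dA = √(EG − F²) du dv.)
√(EG − F²)|_{(5, -3*pi/5)} = 25*sqrt(2)

E = 50, F = 0, G = u^2, so EG − F² = 50*u^2. Taking the positive square root: √(EG − F²) = 5*sqrt(2)*Abs(u). At (u, v) = (5, -3*pi/5): 25*sqrt(2).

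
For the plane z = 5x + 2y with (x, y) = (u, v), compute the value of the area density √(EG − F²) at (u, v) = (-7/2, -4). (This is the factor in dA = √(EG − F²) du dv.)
√(EG − F²)|_{(-7/2, -4)} = sqrt(30)

E = 26, F = 10, G = 5, so EG − F² = 30. Taking the positive square root: √(EG − F²) = sqrt(30). At (u, v) = (-7/2, -4): sqrt(30).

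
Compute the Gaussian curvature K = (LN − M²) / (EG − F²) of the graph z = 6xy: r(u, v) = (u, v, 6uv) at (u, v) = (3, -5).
K = -36/1500625

Coefficients of the first fundamental form: E = 36*v^2 + 1, F = 36*u*v, G = 36*u^2 + 1.
Coefficients of the second fundamental form: L = 0, M = 6/sqrt(36*u^2 + 36*v^2 + 1), N = 0.
Assemble K = (LN − M²)/(EG − F²) = -36/(1296*u^4 + 2592*u^2*v^2 + 72*u^2 + 1296*v^4 + 72*v^2 + 1). At (u, v) = (3, -5): K = -36/1500625.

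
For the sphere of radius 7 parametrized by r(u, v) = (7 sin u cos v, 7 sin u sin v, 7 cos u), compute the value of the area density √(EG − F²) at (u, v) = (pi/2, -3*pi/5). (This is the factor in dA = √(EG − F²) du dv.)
√(EG − F²)|_{(pi/2, -3*pi/5)} = 49

E = 49, F = 0, G = 49*sin(u)^2, so EG − F² = 2401*sin(u)^2. Taking the positive square root: √(EG − F²) = 49*Abs(sin(u)). At (u, v) = (pi/2, -3*pi/5): 49.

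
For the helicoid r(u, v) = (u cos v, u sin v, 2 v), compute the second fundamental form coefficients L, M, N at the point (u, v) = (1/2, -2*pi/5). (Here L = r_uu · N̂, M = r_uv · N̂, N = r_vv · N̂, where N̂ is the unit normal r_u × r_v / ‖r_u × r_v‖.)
L = 0;  M = -4*sqrt(17)/17;  N = 0

Compute the unit normal N̂(u, v) = (2*sin(v)/sqrt(u^2 + 4), -2*cos(v)/sqrt(u^2 + 4), u/sqrt(u^2 + 4)), and the second partials r_uu, r_uv, r_vv. Take dot products:
  L(u, v) = r_uu · N̂ = 0,
  M(u, v) = r_uv · N̂ = -2/sqrt(u^2 + 4),
  N(u, v) = r_vv · N̂ = 0.
Evaluating at (u, v) = (1/2, -2*pi/5):
  L = 0, M = -4*sqrt(17)/17, N = 0.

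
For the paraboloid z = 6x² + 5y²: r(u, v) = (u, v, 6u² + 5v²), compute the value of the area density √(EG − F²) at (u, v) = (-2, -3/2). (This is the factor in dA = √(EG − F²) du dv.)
√(EG − F²)|_{(-2, -3/2)} = sqrt(802)

E = 144*u^2 + 1, F = 120*u*v, G = 100*v^2 + 1, so EG − F² = 144*u^2 + 100*v^2 + 1. Taking the positive square root: √(EG − F²) = sqrt(144*u^2 + 100*v^2 + 1). At (u, v) = (-2, -3/2): sqrt(802).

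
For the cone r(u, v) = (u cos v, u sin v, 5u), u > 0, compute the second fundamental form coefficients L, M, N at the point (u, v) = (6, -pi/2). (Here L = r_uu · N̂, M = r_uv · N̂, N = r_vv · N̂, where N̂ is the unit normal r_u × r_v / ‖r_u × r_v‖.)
L = 0;  M = 0;  N = 15*sqrt(26)/13

Compute the unit normal N̂(u, v) = (-5*sqrt(26)*u*cos(v)/(26*Abs(u)), -5*sqrt(26)*u*sin(v)/(26*Abs(u)), sqrt(26)*u/(26*Abs(u))), and the second partials r_uu, r_uv, r_vv. Take dot products:
  L(u, v) = r_uu · N̂ = 0,
  M(u, v) = r_uv · N̂ = 0,
  N(u, v) = r_vv · N̂ = 5*sqrt(26)*u^2/(26*Abs(u)).
Evaluating at (u, v) = (6, -pi/2):
  L = 0, M = 0, N = 15*sqrt(26)/13.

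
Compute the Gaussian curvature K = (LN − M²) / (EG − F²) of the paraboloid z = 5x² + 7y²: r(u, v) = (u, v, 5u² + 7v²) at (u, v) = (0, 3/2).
K = 35/48841

Coefficients of the first fundamental form: E = 100*u^2 + 1, F = 140*u*v, G = 196*v^2 + 1.
Coefficients of the second fundamental form: L = 10/sqrt(100*u^2 + 196*v^2 + 1), M = 0, N = 14/sqrt(100*u^2 + 196*v^2 + 1).
Assemble K = (LN − M²)/(EG − F²) = 140/(10000*u^4 + 39200*u^2*v^2 + 200*u^2 + 38416*v^4 + 392*v^2 + 1). At (u, v) = (0, 3/2): K = 35/48841.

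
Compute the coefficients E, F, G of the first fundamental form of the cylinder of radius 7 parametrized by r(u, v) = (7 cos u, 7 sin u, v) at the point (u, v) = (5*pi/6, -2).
E = 49;  F = 0;  G = 1

Partials: r_u = (-7*sin(u), 7*cos(u), 0), r_v = (0, 0, 1). As functions of (u, v):
  E = r_u · r_u = 49,
  F = r_u · r_v = 0,
  G = r_v · r_v = 1.
Evaluating at (u, v) = (5*pi/6, -2): E = 49, F = 0, G = 1.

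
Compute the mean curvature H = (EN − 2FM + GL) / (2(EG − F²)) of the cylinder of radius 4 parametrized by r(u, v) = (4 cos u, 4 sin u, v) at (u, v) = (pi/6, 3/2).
H = -1/8

With E = 16, F = 0, G = 1, L = -4, M = 0, N = 0, assemble
  H = (EN − 2FM + GL) / (2(EG − F²)) = -1/8.
At (u, v) = (pi/6, 3/2): H = -1/8.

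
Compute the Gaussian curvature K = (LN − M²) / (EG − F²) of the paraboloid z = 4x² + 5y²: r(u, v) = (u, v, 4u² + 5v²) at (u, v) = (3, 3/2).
K = 20/160801

Coefficients of the first fundamental form: E = 64*u^2 + 1, F = 80*u*v, G = 100*v^2 + 1.
Coefficients of the second fundamental form: L = 8/sqrt(64*u^2 + 100*v^2 + 1), M = 0, N = 10/sqrt(64*u^2 + 100*v^2 + 1).
Assemble K = (LN − M²)/(EG − F²) = 80/(4096*u^4 + 12800*u^2*v^2 + 128*u^2 + 10000*v^4 + 200*v^2 + 1). At (u, v) = (3, 3/2): K = 20/160801.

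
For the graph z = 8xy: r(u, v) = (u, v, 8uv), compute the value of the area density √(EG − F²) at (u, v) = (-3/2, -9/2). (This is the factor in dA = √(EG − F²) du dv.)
√(EG − F²)|_{(-3/2, -9/2)} = sqrt(1441)

E = 64*v^2 + 1, F = 64*u*v, G = 64*u^2 + 1, so EG − F² = 64*u^2 + 64*v^2 + 1. Taking the positive square root: √(EG − F²) = sqrt(64*u^2 + 64*v^2 + 1). At (u, v) = (-3/2, -9/2): sqrt(1441).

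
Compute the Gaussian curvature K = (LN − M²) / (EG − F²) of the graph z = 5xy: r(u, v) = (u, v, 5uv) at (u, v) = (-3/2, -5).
K = -400/7447441

Coefficients of the first fundamental form: E = 25*v^2 + 1, F = 25*u*v, G = 25*u^2 + 1.
Coefficients of the second fundamental form: L = 0, M = 5/sqrt(25*u^2 + 25*v^2 + 1), N = 0.
Assemble K = (LN − M²)/(EG − F²) = -25/(625*u^4 + 1250*u^2*v^2 + 50*u^2 + 625*v^4 + 50*v^2 + 1). At (u, v) = (-3/2, -5): K = -400/7447441.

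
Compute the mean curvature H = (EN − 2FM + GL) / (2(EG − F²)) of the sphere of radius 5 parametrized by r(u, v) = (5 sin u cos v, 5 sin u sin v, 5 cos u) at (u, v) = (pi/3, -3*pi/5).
H = -1/5

With E = 25, F = 0, G = 25*sin(u)^2, L = -5*sin(u)/Abs(sin(u)), M = 0, N = -5*sin(u)^3/Abs(sin(u)), assemble
  H = (EN − 2FM + GL) / (2(EG − F²)) = -sin(u)/(5*Abs(sin(u))).
At (u, v) = (pi/3, -3*pi/5): H = -1/5.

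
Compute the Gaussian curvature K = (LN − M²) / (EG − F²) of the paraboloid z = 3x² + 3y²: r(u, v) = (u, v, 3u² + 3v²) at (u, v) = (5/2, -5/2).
K = 36/203401

Coefficients of the first fundamental form: E = 36*u^2 + 1, F = 36*u*v, G = 36*v^2 + 1.
Coefficients of the second fundamental form: L = 6/sqrt(36*u^2 + 36*v^2 + 1), M = 0, N = 6/sqrt(36*u^2 + 36*v^2 + 1).
Assemble K = (LN − M²)/(EG − F²) = 36/(1296*u^4 + 2592*u^2*v^2 + 72*u^2 + 1296*v^4 + 72*v^2 + 1). At (u, v) = (5/2, -5/2): K = 36/203401.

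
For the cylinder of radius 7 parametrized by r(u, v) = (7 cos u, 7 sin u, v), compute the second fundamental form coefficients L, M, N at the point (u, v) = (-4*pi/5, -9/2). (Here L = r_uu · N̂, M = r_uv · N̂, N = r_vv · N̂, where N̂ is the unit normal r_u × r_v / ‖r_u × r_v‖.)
L = -7;  M = 0;  N = 0

Compute the unit normal N̂(u, v) = (cos(u), sin(u), 0), and the second partials r_uu, r_uv, r_vv. Take dot products:
  L(u, v) = r_uu · N̂ = -7,
  M(u, v) = r_uv · N̂ = 0,
  N(u, v) = r_vv · N̂ = 0.
Evaluating at (u, v) = (-4*pi/5, -9/2):
  L = -7, M = 0, N = 0.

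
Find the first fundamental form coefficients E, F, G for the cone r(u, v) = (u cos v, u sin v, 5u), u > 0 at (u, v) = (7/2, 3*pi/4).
E = 26;  F = 0;  G = 49/4

Partials: r_u = (cos(v), sin(v), 5), r_v = (-u*sin(v), u*cos(v), 0). As functions of (u, v):
  E = r_u · r_u = 26,
  F = r_u · r_v = 0,
  G = r_v · r_v = u^2.
Evaluating at (u, v) = (7/2, 3*pi/4): E = 26, F = 0, G = 49/4.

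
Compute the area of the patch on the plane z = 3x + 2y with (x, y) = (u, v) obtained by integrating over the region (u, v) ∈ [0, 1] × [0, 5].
Area = 5*sqrt(14)

Area = ∫∫ √(EG − F²) du dv with √(EG − F²) = sqrt(14). Integrating over [0, 1] × [0, 5] gives 5*sqrt(14).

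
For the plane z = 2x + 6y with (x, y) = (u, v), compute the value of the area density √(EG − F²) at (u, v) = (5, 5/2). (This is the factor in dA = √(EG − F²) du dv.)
√(EG − F²)|_{(5, 5/2)} = sqrt(41)

E = 5, F = 12, G = 37, so EG − F² = 41. Taking the positive square root: √(EG − F²) = sqrt(41). At (u, v) = (5, 5/2): sqrt(41).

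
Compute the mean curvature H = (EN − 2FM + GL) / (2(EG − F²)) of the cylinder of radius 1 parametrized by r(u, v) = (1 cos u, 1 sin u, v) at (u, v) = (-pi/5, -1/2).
H = -1/2

With E = 1, F = 0, G = 1, L = -1, M = 0, N = 0, assemble
  H = (EN − 2FM + GL) / (2(EG − F²)) = -1/2.
At (u, v) = (-pi/5, -1/2): H = -1/2.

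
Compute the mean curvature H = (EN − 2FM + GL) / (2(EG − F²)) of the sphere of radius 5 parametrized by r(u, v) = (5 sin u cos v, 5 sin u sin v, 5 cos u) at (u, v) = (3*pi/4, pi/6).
H = -1/5

With E = 25, F = 0, G = 25*sin(u)^2, L = -5*sin(u)/Abs(sin(u)), M = 0, N = -5*sin(u)^3/Abs(sin(u)), assemble
  H = (EN − 2FM + GL) / (2(EG − F²)) = -sin(u)/(5*Abs(sin(u))).
At (u, v) = (3*pi/4, pi/6): H = -1/5.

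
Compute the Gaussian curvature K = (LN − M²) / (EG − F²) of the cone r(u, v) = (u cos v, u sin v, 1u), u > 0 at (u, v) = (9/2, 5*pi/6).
K = 0

Coefficients of the first fundamental form: E = 2, F = 0, G = u^2.
Coefficients of the second fundamental form: L = 0, M = 0, N = sqrt(2)*u^2/(2*Abs(u)).
Assemble K = (LN − M²)/(EG − F²) = 0. At (u, v) = (9/2, 5*pi/6): K = 0.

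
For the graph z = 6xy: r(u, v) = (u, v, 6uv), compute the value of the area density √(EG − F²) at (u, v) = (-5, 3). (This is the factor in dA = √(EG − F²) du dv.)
√(EG − F²)|_{(-5, 3)} = 35

E = 36*v^2 + 1, F = 36*u*v, G = 36*u^2 + 1, so EG − F² = 36*u^2 + 36*v^2 + 1. Taking the positive square root: √(EG − F²) = sqrt(36*u^2 + 36*v^2 + 1). At (u, v) = (-5, 3): 35.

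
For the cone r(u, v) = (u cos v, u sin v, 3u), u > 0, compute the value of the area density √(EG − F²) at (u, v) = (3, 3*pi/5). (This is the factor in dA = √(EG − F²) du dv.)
√(EG − F²)|_{(3, 3*pi/5)} = 3*sqrt(10)

E = 10, F = 0, G = u^2, so EG − F² = 10*u^2. Taking the positive square root: √(EG − F²) = sqrt(10)*Abs(u). At (u, v) = (3, 3*pi/5): 3*sqrt(10).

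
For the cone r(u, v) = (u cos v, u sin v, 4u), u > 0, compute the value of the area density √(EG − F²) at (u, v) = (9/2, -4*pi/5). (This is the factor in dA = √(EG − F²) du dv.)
√(EG − F²)|_{(9/2, -4*pi/5)} = 9*sqrt(17)/2

E = 17, F = 0, G = u^2, so EG − F² = 17*u^2. Taking the positive square root: √(EG − F²) = sqrt(17)*Abs(u). At (u, v) = (9/2, -4*pi/5): 9*sqrt(17)/2.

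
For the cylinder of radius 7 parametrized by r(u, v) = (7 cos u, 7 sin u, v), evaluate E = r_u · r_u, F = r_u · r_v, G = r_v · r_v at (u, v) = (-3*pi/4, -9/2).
E = 49;  F = 0;  G = 1

Partials: r_u = (-7*sin(u), 7*cos(u), 0), r_v = (0, 0, 1). As functions of (u, v):
  E = r_u · r_u = 49,
  F = r_u · r_v = 0,
  G = r_v · r_v = 1.
Evaluating at (u, v) = (-3*pi/4, -9/2): E = 49, F = 0, G = 1.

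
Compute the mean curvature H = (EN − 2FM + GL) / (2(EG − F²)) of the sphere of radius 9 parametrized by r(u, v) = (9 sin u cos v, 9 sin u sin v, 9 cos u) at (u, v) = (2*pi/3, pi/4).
H = -1/9

With E = 81, F = 0, G = 81*sin(u)^2, L = -9*sin(u)/Abs(sin(u)), M = 0, N = -9*sin(u)^3/Abs(sin(u)), assemble
  H = (EN − 2FM + GL) / (2(EG − F²)) = -sin(u)/(9*Abs(sin(u))).
At (u, v) = (2*pi/3, pi/4): H = -1/9.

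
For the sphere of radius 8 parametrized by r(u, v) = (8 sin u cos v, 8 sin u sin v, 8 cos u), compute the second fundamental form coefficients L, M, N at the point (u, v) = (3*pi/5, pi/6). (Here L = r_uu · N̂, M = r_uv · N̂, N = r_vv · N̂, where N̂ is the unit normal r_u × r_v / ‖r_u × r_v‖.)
L = -8;  M = 0;  N = -5 - sqrt(5)

Compute the unit normal N̂(u, v) = (sin(u)^2*cos(v)/Abs(sin(u)), sin(u)^2*sin(v)/Abs(sin(u)), sin(2*u)/(2*Abs(sin(u)))), and the second partials r_uu, r_uv, r_vv. Take dot products:
  L(u, v) = r_uu · N̂ = -8*sin(u)/Abs(sin(u)),
  M(u, v) = r_uv · N̂ = 0,
  N(u, v) = r_vv · N̂ = -8*sin(u)^3/Abs(sin(u)).
Evaluating at (u, v) = (3*pi/5, pi/6):
  L = -8, M = 0, N = -5 - sqrt(5).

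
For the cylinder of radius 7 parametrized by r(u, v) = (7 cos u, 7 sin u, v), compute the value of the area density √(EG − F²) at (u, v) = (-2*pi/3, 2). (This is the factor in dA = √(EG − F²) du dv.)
√(EG − F²)|_{(-2*pi/3, 2)} = 7

E = 49, F = 0, G = 1, so EG − F² = 49. Taking the positive square root: √(EG − F²) = 7. At (u, v) = (-2*pi/3, 2): 7.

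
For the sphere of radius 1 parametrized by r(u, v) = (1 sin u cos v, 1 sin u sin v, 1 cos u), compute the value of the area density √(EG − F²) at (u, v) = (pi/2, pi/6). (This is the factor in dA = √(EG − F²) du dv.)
√(EG − F²)|_{(pi/2, pi/6)} = 1

E = 1, F = 0, G = sin(u)^2, so EG − F² = sin(u)^2. Taking the positive square root: √(EG − F²) = Abs(sin(u)). At (u, v) = (pi/2, pi/6): 1.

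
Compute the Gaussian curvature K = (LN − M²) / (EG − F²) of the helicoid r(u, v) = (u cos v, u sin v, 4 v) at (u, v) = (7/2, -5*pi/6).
K = -256/12769

Coefficients of the first fundamental form: E = 1, F = 0, G = u^2 + 16.
Coefficients of the second fundamental form: L = 0, M = -4/sqrt(u^2 + 16), N = 0.
Assemble K = (LN − M²)/(EG − F²) = -16/(u^2 + 16)^2. At (u, v) = (7/2, -5*pi/6): K = -256/12769.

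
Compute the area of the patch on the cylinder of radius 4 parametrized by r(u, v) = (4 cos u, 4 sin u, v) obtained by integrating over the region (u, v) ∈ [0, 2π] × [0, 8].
Area = 64*pi

Area = ∫∫ √(EG − F²) du dv with √(EG − F²) = 4. Integrating over [0, 2π] × [0, 8] gives 64*pi.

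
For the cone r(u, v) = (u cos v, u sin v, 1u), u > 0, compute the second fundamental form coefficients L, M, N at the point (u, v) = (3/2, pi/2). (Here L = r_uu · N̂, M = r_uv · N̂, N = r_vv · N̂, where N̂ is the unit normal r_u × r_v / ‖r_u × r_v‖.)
L = 0;  M = 0;  N = 3*sqrt(2)/4

Compute the unit normal N̂(u, v) = (-sqrt(2)*u*cos(v)/(2*Abs(u)), -sqrt(2)*u*sin(v)/(2*Abs(u)), sqrt(2)*u/(2*Abs(u))), and the second partials r_uu, r_uv, r_vv. Take dot products:
  L(u, v) = r_uu · N̂ = 0,
  M(u, v) = r_uv · N̂ = 0,
  N(u, v) = r_vv · N̂ = sqrt(2)*u^2/(2*Abs(u)).
Evaluating at (u, v) = (3/2, pi/2):
  L = 0, M = 0, N = 3*sqrt(2)/4.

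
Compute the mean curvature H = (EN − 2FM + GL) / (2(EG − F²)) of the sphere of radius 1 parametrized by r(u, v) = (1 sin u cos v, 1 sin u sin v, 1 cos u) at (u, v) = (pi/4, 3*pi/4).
H = -1

With E = 1, F = 0, G = sin(u)^2, L = -sin(u)/Abs(sin(u)), M = 0, N = -sin(u)^3/Abs(sin(u)), assemble
  H = (EN − 2FM + GL) / (2(EG − F²)) = -sin(u)/Abs(sin(u)).
At (u, v) = (pi/4, 3*pi/4): H = -1.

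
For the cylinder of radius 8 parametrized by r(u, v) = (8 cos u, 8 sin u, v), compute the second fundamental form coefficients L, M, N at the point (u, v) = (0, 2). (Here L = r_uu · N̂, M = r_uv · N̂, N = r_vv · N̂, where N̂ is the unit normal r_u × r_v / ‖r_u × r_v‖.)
L = -8;  M = 0;  N = 0

Compute the unit normal N̂(u, v) = (cos(u), sin(u), 0), and the second partials r_uu, r_uv, r_vv. Take dot products:
  L(u, v) = r_uu · N̂ = -8,
  M(u, v) = r_uv · N̂ = 0,
  N(u, v) = r_vv · N̂ = 0.
Evaluating at (u, v) = (0, 2):
  L = -8, M = 0, N = 0.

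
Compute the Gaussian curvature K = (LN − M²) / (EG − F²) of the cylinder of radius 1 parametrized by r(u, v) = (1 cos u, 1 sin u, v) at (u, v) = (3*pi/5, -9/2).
K = 0

Coefficients of the first fundamental form: E = 1, F = 0, G = 1.
Coefficients of the second fundamental form: L = -1, M = 0, N = 0.
Assemble K = (LN − M²)/(EG − F²) = 0. At (u, v) = (3*pi/5, -9/2): K = 0.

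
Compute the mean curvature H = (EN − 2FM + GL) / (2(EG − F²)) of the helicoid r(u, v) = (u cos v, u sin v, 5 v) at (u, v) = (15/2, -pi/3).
H = 0

With E = 1, F = 0, G = u^2 + 25, L = 0, M = -5/sqrt(u^2 + 25), N = 0, assemble
  H = (EN − 2FM + GL) / (2(EG − F²)) = 0.
At (u, v) = (15/2, -pi/3): H = 0.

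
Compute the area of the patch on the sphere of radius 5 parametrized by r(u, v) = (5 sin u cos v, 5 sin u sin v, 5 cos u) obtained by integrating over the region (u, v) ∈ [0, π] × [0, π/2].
Area = 25*pi

Area = ∫∫ √(EG − F²) du dv with √(EG − F²) = 25*Abs(sin(u)). Integrating over [0, π] × [0, π/2] gives 25*pi.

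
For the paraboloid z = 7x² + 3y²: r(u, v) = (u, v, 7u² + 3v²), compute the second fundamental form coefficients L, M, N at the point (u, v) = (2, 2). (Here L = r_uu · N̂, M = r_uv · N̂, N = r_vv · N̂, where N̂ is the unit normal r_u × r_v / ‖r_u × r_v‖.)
L = 14*sqrt(929)/929;  M = 0;  N = 6*sqrt(929)/929

Compute the unit normal N̂(u, v) = (-14*u/sqrt(196*u^2 + 36*v^2 + 1), -6*v/sqrt(196*u^2 + 36*v^2 + 1), 1/sqrt(196*u^2 + 36*v^2 + 1)), and the second partials r_uu, r_uv, r_vv. Take dot products:
  L(u, v) = r_uu · N̂ = 14/sqrt(196*u^2 + 36*v^2 + 1),
  M(u, v) = r_uv · N̂ = 0,
  N(u, v) = r_vv · N̂ = 6/sqrt(196*u^2 + 36*v^2 + 1).
Evaluating at (u, v) = (2, 2):
  L = 14*sqrt(929)/929, M = 0, N = 6*sqrt(929)/929.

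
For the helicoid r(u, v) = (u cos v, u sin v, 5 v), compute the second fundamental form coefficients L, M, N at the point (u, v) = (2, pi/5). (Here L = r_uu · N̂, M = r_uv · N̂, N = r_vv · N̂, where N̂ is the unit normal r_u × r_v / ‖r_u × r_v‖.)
L = 0;  M = -5*sqrt(29)/29;  N = 0

Compute the unit normal N̂(u, v) = (5*sin(v)/sqrt(u^2 + 25), -5*cos(v)/sqrt(u^2 + 25), u/sqrt(u^2 + 25)), and the second partials r_uu, r_uv, r_vv. Take dot products:
  L(u, v) = r_uu · N̂ = 0,
  M(u, v) = r_uv · N̂ = -5/sqrt(u^2 + 25),
  N(u, v) = r_vv · N̂ = 0.
Evaluating at (u, v) = (2, pi/5):
  L = 0, M = -5*sqrt(29)/29, N = 0.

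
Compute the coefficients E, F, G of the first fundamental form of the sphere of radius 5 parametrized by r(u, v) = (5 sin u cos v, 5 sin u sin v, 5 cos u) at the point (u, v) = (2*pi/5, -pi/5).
E = 25;  F = 0;  G = 25*sqrt(5)/8 + 125/8

Partials: r_u = (5*cos(u)*cos(v), 5*sin(v)*cos(u), -5*sin(u)), r_v = (-5*sin(u)*sin(v), 5*sin(u)*cos(v), 0). As functions of (u, v):
  E = r_u · r_u = 25,
  F = r_u · r_v = 0,
  G = r_v · r_v = 25*sin(u)^2.
Evaluating at (u, v) = (2*pi/5, -pi/5): E = 25, F = 0, G = 25*sqrt(5)/8 + 125/8.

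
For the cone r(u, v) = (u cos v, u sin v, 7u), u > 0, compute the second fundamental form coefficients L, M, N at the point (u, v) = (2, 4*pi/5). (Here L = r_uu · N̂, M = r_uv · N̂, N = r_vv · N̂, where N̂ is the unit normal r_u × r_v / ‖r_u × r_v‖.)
L = 0;  M = 0;  N = 7*sqrt(2)/5

Compute the unit normal N̂(u, v) = (-7*sqrt(2)*u*cos(v)/(10*Abs(u)), -7*sqrt(2)*u*sin(v)/(10*Abs(u)), sqrt(2)*u/(10*Abs(u))), and the second partials r_uu, r_uv, r_vv. Take dot products:
  L(u, v) = r_uu · N̂ = 0,
  M(u, v) = r_uv · N̂ = 0,
  N(u, v) = r_vv · N̂ = 7*sqrt(2)*u^2/(10*Abs(u)).
Evaluating at (u, v) = (2, 4*pi/5):
  L = 0, M = 0, N = 7*sqrt(2)/5.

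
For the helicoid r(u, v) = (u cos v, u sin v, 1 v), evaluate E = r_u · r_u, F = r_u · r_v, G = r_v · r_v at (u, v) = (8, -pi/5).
E = 1;  F = 0;  G = 65

Partials: r_u = (cos(v), sin(v), 0), r_v = (-u*sin(v), u*cos(v), 1). As functions of (u, v):
  E = r_u · r_u = 1,
  F = r_u · r_v = 0,
  G = r_v · r_v = u^2 + 1.
Evaluating at (u, v) = (8, -pi/5): E = 1, F = 0, G = 65.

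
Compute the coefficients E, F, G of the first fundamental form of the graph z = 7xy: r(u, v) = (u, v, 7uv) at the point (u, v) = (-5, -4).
E = 785;  F = 980;  G = 1226

Partials: r_u = (1, 0, 7*v), r_v = (0, 1, 7*u). As functions of (u, v):
  E = r_u · r_u = 49*v^2 + 1,
  F = r_u · r_v = 49*u*v,
  G = r_v · r_v = 49*u^2 + 1.
Evaluating at (u, v) = (-5, -4): E = 785, F = 980, G = 1226.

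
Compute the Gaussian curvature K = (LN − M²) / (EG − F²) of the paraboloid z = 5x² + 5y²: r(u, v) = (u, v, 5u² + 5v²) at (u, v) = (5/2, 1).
K = 25/131769

Coefficients of the first fundamental form: E = 100*u^2 + 1, F = 100*u*v, G = 100*v^2 + 1.
Coefficients of the second fundamental form: L = 10/sqrt(100*u^2 + 100*v^2 + 1), M = 0, N = 10/sqrt(100*u^2 + 100*v^2 + 1).
Assemble K = (LN − M²)/(EG − F²) = 100/(10000*u^4 + 20000*u^2*v^2 + 200*u^2 + 10000*v^4 + 200*v^2 + 1). At (u, v) = (5/2, 1): K = 25/131769.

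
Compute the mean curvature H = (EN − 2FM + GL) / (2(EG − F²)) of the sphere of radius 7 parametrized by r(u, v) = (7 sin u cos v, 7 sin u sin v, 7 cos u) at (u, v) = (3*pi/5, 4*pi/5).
H = -1/7

With E = 49, F = 0, G = 49*sin(u)^2, L = -7*sin(u)/Abs(sin(u)), M = 0, N = -7*sin(u)^3/Abs(sin(u)), assemble
  H = (EN − 2FM + GL) / (2(EG − F²)) = -sin(u)/(7*Abs(sin(u))).
At (u, v) = (3*pi/5, 4*pi/5): H = -1/7.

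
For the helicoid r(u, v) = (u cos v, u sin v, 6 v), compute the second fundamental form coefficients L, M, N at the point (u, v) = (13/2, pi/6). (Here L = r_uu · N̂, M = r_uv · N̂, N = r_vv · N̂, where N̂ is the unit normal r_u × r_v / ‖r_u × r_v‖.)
L = 0;  M = -12*sqrt(313)/313;  N = 0

Compute the unit normal N̂(u, v) = (6*sin(v)/sqrt(u^2 + 36), -6*cos(v)/sqrt(u^2 + 36), u/sqrt(u^2 + 36)), and the second partials r_uu, r_uv, r_vv. Take dot products:
  L(u, v) = r_uu · N̂ = 0,
  M(u, v) = r_uv · N̂ = -6/sqrt(u^2 + 36),
  N(u, v) = r_vv · N̂ = 0.
Evaluating at (u, v) = (13/2, pi/6):
  L = 0, M = -12*sqrt(313)/313, N = 0.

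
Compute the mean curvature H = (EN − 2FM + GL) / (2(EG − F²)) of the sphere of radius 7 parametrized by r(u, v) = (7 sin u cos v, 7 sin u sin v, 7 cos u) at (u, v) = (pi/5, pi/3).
H = -1/7

With E = 49, F = 0, G = 49*sin(u)^2, L = -7*sin(u)/Abs(sin(u)), M = 0, N = -7*sin(u)^3/Abs(sin(u)), assemble
  H = (EN − 2FM + GL) / (2(EG − F²)) = -sin(u)/(7*Abs(sin(u))).
At (u, v) = (pi/5, pi/3): H = -1/7.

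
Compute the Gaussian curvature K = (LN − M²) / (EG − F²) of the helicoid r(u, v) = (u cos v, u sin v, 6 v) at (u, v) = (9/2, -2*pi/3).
K = -64/5625

Coefficients of the first fundamental form: E = 1, F = 0, G = u^2 + 36.
Coefficients of the second fundamental form: L = 0, M = -6/sqrt(u^2 + 36), N = 0.
Assemble K = (LN − M²)/(EG − F²) = -36/(u^2 + 36)^2. At (u, v) = (9/2, -2*pi/3): K = -64/5625.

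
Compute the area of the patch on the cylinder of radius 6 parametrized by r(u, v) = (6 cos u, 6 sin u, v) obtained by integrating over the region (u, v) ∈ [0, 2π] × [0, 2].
Area = 24*pi

Area = ∫∫ √(EG − F²) du dv with √(EG − F²) = 6. Integrating over [0, 2π] × [0, 2] gives 24*pi.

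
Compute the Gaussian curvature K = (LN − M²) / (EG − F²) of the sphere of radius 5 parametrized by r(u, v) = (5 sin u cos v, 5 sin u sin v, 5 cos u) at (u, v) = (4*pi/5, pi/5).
K = 1/25

Coefficients of the first fundamental form: E = 25, F = 0, G = 25*sin(u)^2.
Coefficients of the second fundamental form: L = -5*sin(u)/Abs(sin(u)), M = 0, N = -5*sin(u)^3/Abs(sin(u)).
Assemble K = (LN − M²)/(EG − F²) = 1/25. At (u, v) = (4*pi/5, pi/5): K = 1/25.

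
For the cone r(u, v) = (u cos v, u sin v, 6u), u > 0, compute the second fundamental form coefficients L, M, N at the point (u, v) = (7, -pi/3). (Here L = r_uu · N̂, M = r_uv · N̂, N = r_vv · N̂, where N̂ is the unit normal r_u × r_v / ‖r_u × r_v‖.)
L = 0;  M = 0;  N = 42*sqrt(37)/37

Compute the unit normal N̂(u, v) = (-6*sqrt(37)*u*cos(v)/(37*Abs(u)), -6*sqrt(37)*u*sin(v)/(37*Abs(u)), sqrt(37)*u/(37*Abs(u))), and the second partials r_uu, r_uv, r_vv. Take dot products:
  L(u, v) = r_uu · N̂ = 0,
  M(u, v) = r_uv · N̂ = 0,
  N(u, v) = r_vv · N̂ = 6*sqrt(37)*u^2/(37*Abs(u)).
Evaluating at (u, v) = (7, -pi/3):
  L = 0, M = 0, N = 42*sqrt(37)/37.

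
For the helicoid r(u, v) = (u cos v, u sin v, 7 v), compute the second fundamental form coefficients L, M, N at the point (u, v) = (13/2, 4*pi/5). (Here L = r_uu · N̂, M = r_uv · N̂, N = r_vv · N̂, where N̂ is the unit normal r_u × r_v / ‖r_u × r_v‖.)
L = 0;  M = -14*sqrt(365)/365;  N = 0

Compute the unit normal N̂(u, v) = (7*sin(v)/sqrt(u^2 + 49), -7*cos(v)/sqrt(u^2 + 49), u/sqrt(u^2 + 49)), and the second partials r_uu, r_uv, r_vv. Take dot products:
  L(u, v) = r_uu · N̂ = 0,
  M(u, v) = r_uv · N̂ = -7/sqrt(u^2 + 49),
  N(u, v) = r_vv · N̂ = 0.
Evaluating at (u, v) = (13/2, 4*pi/5):
  L = 0, M = -14*sqrt(365)/365, N = 0.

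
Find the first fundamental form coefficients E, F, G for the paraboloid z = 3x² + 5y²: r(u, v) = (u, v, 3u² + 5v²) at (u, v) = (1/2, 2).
E = 10;  F = 60;  G = 401

Partials: r_u = (1, 0, 6*u), r_v = (0, 1, 10*v). As functions of (u, v):
  E = r_u · r_u = 36*u^2 + 1,
  F = r_u · r_v = 60*u*v,
  G = r_v · r_v = 100*v^2 + 1.
Evaluating at (u, v) = (1/2, 2): E = 10, F = 60, G = 401.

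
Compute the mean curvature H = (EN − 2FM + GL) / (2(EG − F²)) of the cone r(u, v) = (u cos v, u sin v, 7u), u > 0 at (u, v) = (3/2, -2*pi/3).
H = 7*sqrt(2)/30

With E = 50, F = 0, G = u^2, L = 0, M = 0, N = 7*sqrt(2)*u^2/(10*Abs(u)), assemble
  H = (EN − 2FM + GL) / (2(EG − F²)) = 7*sqrt(2)/(20*Abs(u)).
At (u, v) = (3/2, -2*pi/3): H = 7*sqrt(2)/30.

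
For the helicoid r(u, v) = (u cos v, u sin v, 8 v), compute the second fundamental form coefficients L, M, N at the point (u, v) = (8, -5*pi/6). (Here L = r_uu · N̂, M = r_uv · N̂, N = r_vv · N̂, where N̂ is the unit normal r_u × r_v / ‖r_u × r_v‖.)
L = 0;  M = -sqrt(2)/2;  N = 0

Compute the unit normal N̂(u, v) = (8*sin(v)/sqrt(u^2 + 64), -8*cos(v)/sqrt(u^2 + 64), u/sqrt(u^2 + 64)), and the second partials r_uu, r_uv, r_vv. Take dot products:
  L(u, v) = r_uu · N̂ = 0,
  M(u, v) = r_uv · N̂ = -8/sqrt(u^2 + 64),
  N(u, v) = r_vv · N̂ = 0.
Evaluating at (u, v) = (8, -5*pi/6):
  L = 0, M = -sqrt(2)/2, N = 0.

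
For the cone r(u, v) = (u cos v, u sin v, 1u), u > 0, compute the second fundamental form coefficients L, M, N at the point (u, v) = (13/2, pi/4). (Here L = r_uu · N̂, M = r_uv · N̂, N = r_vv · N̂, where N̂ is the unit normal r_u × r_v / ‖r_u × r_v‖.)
L = 0;  M = 0;  N = 13*sqrt(2)/4

Compute the unit normal N̂(u, v) = (-sqrt(2)*u*cos(v)/(2*Abs(u)), -sqrt(2)*u*sin(v)/(2*Abs(u)), sqrt(2)*u/(2*Abs(u))), and the second partials r_uu, r_uv, r_vv. Take dot products:
  L(u, v) = r_uu · N̂ = 0,
  M(u, v) = r_uv · N̂ = 0,
  N(u, v) = r_vv · N̂ = sqrt(2)*u^2/(2*Abs(u)).
Evaluating at (u, v) = (13/2, pi/4):
  L = 0, M = 0, N = 13*sqrt(2)/4.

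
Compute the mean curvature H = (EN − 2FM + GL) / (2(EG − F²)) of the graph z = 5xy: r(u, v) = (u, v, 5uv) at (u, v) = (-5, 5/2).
H = 12500*sqrt(3129)/9790641

With E = 25*v^2 + 1, F = 25*u*v, G = 25*u^2 + 1, L = 0, M = 5/sqrt(25*u^2 + 25*v^2 + 1), N = 0, assemble
  H = (EN − 2FM + GL) / (2(EG − F²)) = -125*u*v/(25*u^2 + 25*v^2 + 1)^(3/2).
At (u, v) = (-5, 5/2): H = 12500*sqrt(3129)/9790641.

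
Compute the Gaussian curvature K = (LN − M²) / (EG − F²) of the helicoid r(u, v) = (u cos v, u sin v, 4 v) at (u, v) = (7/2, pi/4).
K = -256/12769

Coefficients of the first fundamental form: E = 1, F = 0, G = u^2 + 16.
Coefficients of the second fundamental form: L = 0, M = -4/sqrt(u^2 + 16), N = 0.
Assemble K = (LN − M²)/(EG − F²) = -16/(u^2 + 16)^2. At (u, v) = (7/2, pi/4): K = -256/12769.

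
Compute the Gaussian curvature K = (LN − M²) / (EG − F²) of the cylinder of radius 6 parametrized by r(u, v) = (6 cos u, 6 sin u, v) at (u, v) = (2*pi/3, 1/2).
K = 0

Coefficients of the first fundamental form: E = 36, F = 0, G = 1.
Coefficients of the second fundamental form: L = -6, M = 0, N = 0.
Assemble K = (LN − M²)/(EG − F²) = 0. At (u, v) = (2*pi/3, 1/2): K = 0.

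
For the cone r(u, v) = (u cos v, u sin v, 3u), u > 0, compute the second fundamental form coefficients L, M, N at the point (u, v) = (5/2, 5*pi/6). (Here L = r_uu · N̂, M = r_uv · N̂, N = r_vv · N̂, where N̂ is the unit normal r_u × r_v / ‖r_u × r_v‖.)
L = 0;  M = 0;  N = 3*sqrt(10)/4

Compute the unit normal N̂(u, v) = (-3*sqrt(10)*u*cos(v)/(10*Abs(u)), -3*sqrt(10)*u*sin(v)/(10*Abs(u)), sqrt(10)*u/(10*Abs(u))), and the second partials r_uu, r_uv, r_vv. Take dot products:
  L(u, v) = r_uu · N̂ = 0,
  M(u, v) = r_uv · N̂ = 0,
  N(u, v) = r_vv · N̂ = 3*sqrt(10)*u^2/(10*Abs(u)).
Evaluating at (u, v) = (5/2, 5*pi/6):
  L = 0, M = 0, N = 3*sqrt(10)/4.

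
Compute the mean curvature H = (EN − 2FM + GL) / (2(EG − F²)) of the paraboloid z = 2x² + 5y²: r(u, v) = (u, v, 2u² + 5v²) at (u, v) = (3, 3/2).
H = 1177*sqrt(370)/136900

With E = 16*u^2 + 1, F = 40*u*v, G = 100*v^2 + 1, L = 4/sqrt(16*u^2 + 100*v^2 + 1), M = 0, N = 10/sqrt(16*u^2 + 100*v^2 + 1), assemble
  H = (EN − 2FM + GL) / (2(EG − F²)) = (80*u^2 + 200*v^2 + 7)/(16*u^2 + 100*v^2 + 1)^(3/2).
At (u, v) = (3, 3/2): H = 1177*sqrt(370)/136900.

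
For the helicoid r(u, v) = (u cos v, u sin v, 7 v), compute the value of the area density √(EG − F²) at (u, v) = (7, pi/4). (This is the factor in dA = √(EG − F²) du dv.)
√(EG − F²)|_{(7, pi/4)} = 7*sqrt(2)

E = 1, F = 0, G = u^2 + 49, so EG − F² = u^2 + 49. Taking the positive square root: √(EG − F²) = sqrt(u^2 + 49). At (u, v) = (7, pi/4): 7*sqrt(2).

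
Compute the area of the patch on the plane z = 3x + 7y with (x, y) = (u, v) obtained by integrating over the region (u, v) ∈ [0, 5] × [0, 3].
Area = 15*sqrt(59)

Area = ∫∫ √(EG − F²) du dv with √(EG − F²) = sqrt(59). Integrating over [0, 5] × [0, 3] gives 15*sqrt(59).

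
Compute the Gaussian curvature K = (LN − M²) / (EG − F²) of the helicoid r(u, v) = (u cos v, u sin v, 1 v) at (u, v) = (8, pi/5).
K = -1/4225

Coefficients of the first fundamental form: E = 1, F = 0, G = u^2 + 1.
Coefficients of the second fundamental form: L = 0, M = -1/sqrt(u^2 + 1), N = 0.
Assemble K = (LN − M²)/(EG − F²) = -1/(u^2 + 1)^2. At (u, v) = (8, pi/5): K = -1/4225.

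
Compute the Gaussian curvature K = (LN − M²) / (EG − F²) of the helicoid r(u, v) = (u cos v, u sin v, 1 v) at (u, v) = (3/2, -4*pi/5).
K = -16/169

Coefficients of the first fundamental form: E = 1, F = 0, G = u^2 + 1.
Coefficients of the second fundamental form: L = 0, M = -1/sqrt(u^2 + 1), N = 0.
Assemble K = (LN − M²)/(EG − F²) = -1/(u^2 + 1)^2. At (u, v) = (3/2, -4*pi/5): K = -16/169.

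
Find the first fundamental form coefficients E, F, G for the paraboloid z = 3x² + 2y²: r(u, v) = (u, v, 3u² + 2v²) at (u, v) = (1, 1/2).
E = 37;  F = 12;  G = 5

Partials: r_u = (1, 0, 6*u), r_v = (0, 1, 4*v). As functions of (u, v):
  E = r_u · r_u = 36*u^2 + 1,
  F = r_u · r_v = 24*u*v,
  G = r_v · r_v = 16*v^2 + 1.
Evaluating at (u, v) = (1, 1/2): E = 37, F = 12, G = 5.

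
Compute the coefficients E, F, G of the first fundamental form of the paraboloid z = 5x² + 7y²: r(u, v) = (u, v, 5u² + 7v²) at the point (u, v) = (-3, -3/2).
E = 901;  F = 630;  G = 442

Partials: r_u = (1, 0, 10*u), r_v = (0, 1, 14*v). As functions of (u, v):
  E = r_u · r_u = 100*u^2 + 1,
  F = r_u · r_v = 140*u*v,
  G = r_v · r_v = 196*v^2 + 1.
Evaluating at (u, v) = (-3, -3/2): E = 901, F = 630, G = 442.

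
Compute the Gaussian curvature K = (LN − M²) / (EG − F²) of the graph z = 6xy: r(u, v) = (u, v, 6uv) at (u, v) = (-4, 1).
K = -36/375769

Coefficients of the first fundamental form: E = 36*v^2 + 1, F = 36*u*v, G = 36*u^2 + 1.
Coefficients of the second fundamental form: L = 0, M = 6/sqrt(36*u^2 + 36*v^2 + 1), N = 0.
Assemble K = (LN − M²)/(EG − F²) = -36/(1296*u^4 + 2592*u^2*v^2 + 72*u^2 + 1296*v^4 + 72*v^2 + 1). At (u, v) = (-4, 1): K = -36/375769.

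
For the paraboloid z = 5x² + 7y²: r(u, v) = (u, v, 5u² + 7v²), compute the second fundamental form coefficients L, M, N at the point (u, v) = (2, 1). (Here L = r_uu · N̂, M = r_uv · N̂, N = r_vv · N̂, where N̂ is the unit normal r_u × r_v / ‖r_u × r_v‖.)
L = 10*sqrt(597)/597;  M = 0;  N = 14*sqrt(597)/597

Compute the unit normal N̂(u, v) = (-10*u/sqrt(100*u^2 + 196*v^2 + 1), -14*v/sqrt(100*u^2 + 196*v^2 + 1), 1/sqrt(100*u^2 + 196*v^2 + 1)), and the second partials r_uu, r_uv, r_vv. Take dot products:
  L(u, v) = r_uu · N̂ = 10/sqrt(100*u^2 + 196*v^2 + 1),
  M(u, v) = r_uv · N̂ = 0,
  N(u, v) = r_vv · N̂ = 14/sqrt(100*u^2 + 196*v^2 + 1).
Evaluating at (u, v) = (2, 1):
  L = 10*sqrt(597)/597, M = 0, N = 14*sqrt(597)/597.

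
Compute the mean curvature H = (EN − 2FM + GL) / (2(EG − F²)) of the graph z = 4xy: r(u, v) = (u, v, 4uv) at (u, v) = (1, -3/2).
H = 96*sqrt(53)/2809

With E = 16*v^2 + 1, F = 16*u*v, G = 16*u^2 + 1, L = 0, M = 4/sqrt(16*u^2 + 16*v^2 + 1), N = 0, assemble
  H = (EN − 2FM + GL) / (2(EG − F²)) = -64*u*v/(16*u^2 + 16*v^2 + 1)^(3/2).
At (u, v) = (1, -3/2): H = 96*sqrt(53)/2809.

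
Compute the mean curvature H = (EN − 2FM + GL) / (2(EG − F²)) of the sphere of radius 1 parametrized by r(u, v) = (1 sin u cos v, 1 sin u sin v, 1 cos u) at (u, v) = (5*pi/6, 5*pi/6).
H = -1

With E = 1, F = 0, G = sin(u)^2, L = -sin(u)/Abs(sin(u)), M = 0, N = -sin(u)^3/Abs(sin(u)), assemble
  H = (EN − 2FM + GL) / (2(EG − F²)) = -sin(u)/Abs(sin(u)).
At (u, v) = (5*pi/6, 5*pi/6): H = -1.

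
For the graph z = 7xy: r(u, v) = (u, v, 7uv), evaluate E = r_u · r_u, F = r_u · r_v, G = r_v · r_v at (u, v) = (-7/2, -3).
E = 442;  F = 1029/2;  G = 2405/4

Partials: r_u = (1, 0, 7*v), r_v = (0, 1, 7*u). As functions of (u, v):
  E = r_u · r_u = 49*v^2 + 1,
  F = r_u · r_v = 49*u*v,
  G = r_v · r_v = 49*u^2 + 1.
Evaluating at (u, v) = (-7/2, -3): E = 442, F = 1029/2, G = 2405/4.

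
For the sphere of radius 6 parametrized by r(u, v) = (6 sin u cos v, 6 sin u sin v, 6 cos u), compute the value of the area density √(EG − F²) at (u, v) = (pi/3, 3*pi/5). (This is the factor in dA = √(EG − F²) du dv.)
√(EG − F²)|_{(pi/3, 3*pi/5)} = 18*sqrt(3)

E = 36, F = 0, G = 36*sin(u)^2, so EG − F² = 1296*sin(u)^2. Taking the positive square root: √(EG − F²) = 36*Abs(sin(u)). At (u, v) = (pi/3, 3*pi/5): 18*sqrt(3).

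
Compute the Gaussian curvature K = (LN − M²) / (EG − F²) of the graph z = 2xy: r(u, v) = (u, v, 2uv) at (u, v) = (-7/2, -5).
K = -1/5625

Coefficients of the first fundamental form: E = 4*v^2 + 1, F = 4*u*v, G = 4*u^2 + 1.
Coefficients of the second fundamental form: L = 0, M = 2/sqrt(4*u^2 + 4*v^2 + 1), N = 0.
Assemble K = (LN − M²)/(EG − F²) = -4/(16*u^4 + 32*u^2*v^2 + 8*u^2 + 16*v^4 + 8*v^2 + 1). At (u, v) = (-7/2, -5): K = -1/5625.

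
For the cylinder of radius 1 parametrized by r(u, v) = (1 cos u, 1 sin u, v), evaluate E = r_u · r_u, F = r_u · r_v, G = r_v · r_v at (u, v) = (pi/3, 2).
E = 1;  F = 0;  G = 1

Partials: r_u = (-sin(u), cos(u), 0), r_v = (0, 0, 1). As functions of (u, v):
  E = r_u · r_u = 1,
  F = r_u · r_v = 0,
  G = r_v · r_v = 1.
Evaluating at (u, v) = (pi/3, 2): E = 1, F = 0, G = 1.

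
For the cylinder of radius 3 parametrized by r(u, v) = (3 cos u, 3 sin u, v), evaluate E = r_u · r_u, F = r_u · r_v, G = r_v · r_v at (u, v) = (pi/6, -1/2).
E = 9;  F = 0;  G = 1

Partials: r_u = (-3*sin(u), 3*cos(u), 0), r_v = (0, 0, 1). As functions of (u, v):
  E = r_u · r_u = 9,
  F = r_u · r_v = 0,
  G = r_v · r_v = 1.
Evaluating at (u, v) = (pi/6, -1/2): E = 9, F = 0, G = 1.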